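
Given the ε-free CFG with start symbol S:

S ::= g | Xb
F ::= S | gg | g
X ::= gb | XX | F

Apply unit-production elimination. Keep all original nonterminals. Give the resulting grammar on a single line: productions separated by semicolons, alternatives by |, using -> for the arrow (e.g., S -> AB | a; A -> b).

Unit productions: F->S, X->F.
Unit pairs (A ⇒* B via units): (F,S), (X,F), (X,S).
S: inherits non-unit rules of {S} → Xb | g.
F: inherits non-unit rules of {F, S} → Xb | g | gg.
X: inherits non-unit rules of {F, S, X} → XX | Xb | g | gb | gg.

S -> g | Xb; F -> g | Xb | gg; X -> g | XX | Xb | gb | gg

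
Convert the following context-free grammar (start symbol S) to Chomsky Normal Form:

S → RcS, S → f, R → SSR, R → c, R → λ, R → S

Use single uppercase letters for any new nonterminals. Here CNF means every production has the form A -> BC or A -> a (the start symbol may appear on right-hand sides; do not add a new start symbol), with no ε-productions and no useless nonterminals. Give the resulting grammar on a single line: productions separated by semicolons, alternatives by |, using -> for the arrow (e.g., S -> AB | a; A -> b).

Nullable: {R}; after ε-elimination: S -> f | cS | RcS; R -> S | c | SS | SSR.
After unit-elimination: S -> f | cS | RcS; R -> c | f | SS | cS | RcS | SSR.
TERM: introduce A -> c and substitute in every rule of length ≥2.
BIN: R -> RAS becomes R -> RB, B -> AS; R -> SSR becomes R -> SC, C -> SR; S -> RAS becomes S -> RD, D -> AS.

S -> f | AS | RD; A -> c; B -> AS; C -> SR; D -> AS; R -> c | f | AS | RB | SC | SS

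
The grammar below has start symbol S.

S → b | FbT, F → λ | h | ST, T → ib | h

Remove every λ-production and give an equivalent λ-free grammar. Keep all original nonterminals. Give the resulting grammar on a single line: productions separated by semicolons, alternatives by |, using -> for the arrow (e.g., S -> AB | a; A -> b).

S -> b | bT | FbT; F -> h | ST; T -> h | ib

Nullable set: {F}.
S -> FbT: F nullable, giving FbT | bT.
Drop F -> λ.
Unchanged (no nullable symbols): S -> b; F -> ST; F -> h; T -> h; T -> ib.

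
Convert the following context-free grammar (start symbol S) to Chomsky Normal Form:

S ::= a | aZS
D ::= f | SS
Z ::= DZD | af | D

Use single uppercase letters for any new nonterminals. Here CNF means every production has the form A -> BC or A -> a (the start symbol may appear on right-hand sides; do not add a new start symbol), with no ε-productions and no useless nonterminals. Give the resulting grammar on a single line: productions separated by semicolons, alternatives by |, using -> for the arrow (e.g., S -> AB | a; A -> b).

S -> a | AC; A -> a; B -> f; C -> ZS; D -> f | SS; E -> ZD; Z -> f | AB | DE | SS

No ε-productions.
After unit-elimination: S -> a | aZS; D -> f | SS; Z -> f | SS | af | DZD.
TERM: introduce A -> a, B -> f and substitute in every rule of length ≥2.
BIN: S -> AZS becomes S -> AC, C -> ZS; Z -> DZD becomes Z -> DE, E -> ZD.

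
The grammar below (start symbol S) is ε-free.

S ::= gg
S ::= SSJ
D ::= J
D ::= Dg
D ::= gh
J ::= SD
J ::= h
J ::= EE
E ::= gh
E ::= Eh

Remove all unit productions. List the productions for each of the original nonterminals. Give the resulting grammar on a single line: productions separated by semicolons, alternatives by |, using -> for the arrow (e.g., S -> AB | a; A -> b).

S -> gg | SSJ; D -> h | Dg | EE | SD | gh; E -> Eh | gh; J -> h | EE | SD

Unit productions: D->J.
Unit pairs (A ⇒* B via units): (D,J).
S: inherits non-unit rules of {S} → SSJ | gg.
D: inherits non-unit rules of {D, J} → Dg | EE | SD | gh | h.
E: inherits non-unit rules of {E} → Eh | gh.
J: inherits non-unit rules of {J} → EE | SD | h.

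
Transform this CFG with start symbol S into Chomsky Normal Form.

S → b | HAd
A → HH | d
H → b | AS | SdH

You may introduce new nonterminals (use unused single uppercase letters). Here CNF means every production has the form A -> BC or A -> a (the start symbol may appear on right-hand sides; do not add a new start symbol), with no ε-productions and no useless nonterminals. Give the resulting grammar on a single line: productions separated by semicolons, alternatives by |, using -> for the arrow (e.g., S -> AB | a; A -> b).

No ε-productions.
No unit productions to eliminate.
TERM: introduce B -> d and substitute in every rule of length ≥2.
BIN: H -> SBH becomes H -> SC, C -> BH; S -> HAB becomes S -> HD, D -> AB.

S -> b | HD; A -> d | HH; B -> d; C -> BH; D -> AB; H -> b | AS | SC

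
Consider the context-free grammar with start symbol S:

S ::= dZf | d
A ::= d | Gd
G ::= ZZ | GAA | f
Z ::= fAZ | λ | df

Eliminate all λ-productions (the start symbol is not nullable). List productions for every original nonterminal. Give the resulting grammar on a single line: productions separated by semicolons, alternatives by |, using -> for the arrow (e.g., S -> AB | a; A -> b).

Nullable set: {G, Z}.
S -> dZf: Z nullable, giving dZf | df.
A -> Gd: G nullable, giving Gd | d.
G -> GAA: G nullable, giving AA | GAA.
G -> ZZ: Z, Z nullable, giving Z | ZZ.
Drop Z -> λ.
Z -> fAZ: Z nullable, giving fA | fAZ.
Unchanged (no nullable symbols): S -> d; A -> d; G -> f; Z -> df.

S -> d | df | dZf; A -> d | Gd; G -> Z | f | AA | ZZ | GAA; Z -> df | fA | fAZ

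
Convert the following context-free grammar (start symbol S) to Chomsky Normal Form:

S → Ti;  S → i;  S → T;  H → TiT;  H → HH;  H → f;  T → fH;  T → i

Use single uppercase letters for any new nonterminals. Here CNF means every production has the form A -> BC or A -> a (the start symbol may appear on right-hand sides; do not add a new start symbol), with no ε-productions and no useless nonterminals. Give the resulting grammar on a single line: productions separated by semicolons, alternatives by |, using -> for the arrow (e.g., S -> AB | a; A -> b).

No ε-productions.
After unit-elimination: S -> i | Ti | fH; H -> f | HH | TiT; T -> i | fH.
TERM: introduce B -> f, A -> i and substitute in every rule of length ≥2.
BIN: H -> TAT becomes H -> TC, C -> AT.

S -> i | BH | TA; A -> i; B -> f; C -> AT; H -> f | HH | TC; T -> i | BH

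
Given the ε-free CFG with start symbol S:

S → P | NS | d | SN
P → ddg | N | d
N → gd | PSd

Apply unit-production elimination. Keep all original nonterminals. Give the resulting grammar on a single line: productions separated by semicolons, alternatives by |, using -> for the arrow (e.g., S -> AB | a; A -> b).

Unit productions: P->N, S->P.
Unit pairs (A ⇒* B via units): (P,N), (S,N), (S,P).
S: inherits non-unit rules of {N, P, S} → NS | PSd | SN | d | ddg | gd.
N: inherits non-unit rules of {N} → PSd | gd.
P: inherits non-unit rules of {N, P} → PSd | d | ddg | gd.

S -> d | NS | SN | gd | PSd | ddg; N -> gd | PSd; P -> d | gd | PSd | ddg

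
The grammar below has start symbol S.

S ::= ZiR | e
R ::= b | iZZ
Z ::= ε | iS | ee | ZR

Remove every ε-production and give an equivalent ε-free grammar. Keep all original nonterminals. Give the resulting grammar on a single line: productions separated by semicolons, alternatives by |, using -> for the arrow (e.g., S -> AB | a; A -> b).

S -> e | iR | ZiR; R -> b | i | iZ | iZZ; Z -> R | ZR | ee | iS

Nullable set: {Z}.
S -> ZiR: Z nullable, giving ZiR | iR.
R -> iZZ: Z, Z nullable, giving i | iZ | iZZ.
Drop Z -> ε.
Z -> ZR: Z nullable, giving R | ZR.
Unchanged (no nullable symbols): S -> e; R -> b; Z -> ee; Z -> iS.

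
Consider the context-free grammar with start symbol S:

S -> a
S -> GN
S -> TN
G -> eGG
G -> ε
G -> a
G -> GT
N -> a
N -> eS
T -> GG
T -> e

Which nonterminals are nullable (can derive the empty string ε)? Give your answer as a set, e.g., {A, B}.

{G, T}

Directly nullable (have an ε-rule): {G}.
T is nullable via T -> GG (every symbol on the right is already known nullable).
Not nullable: N, S — each has a terminal in every rule's right-hand side or depends on a non-nullable symbol.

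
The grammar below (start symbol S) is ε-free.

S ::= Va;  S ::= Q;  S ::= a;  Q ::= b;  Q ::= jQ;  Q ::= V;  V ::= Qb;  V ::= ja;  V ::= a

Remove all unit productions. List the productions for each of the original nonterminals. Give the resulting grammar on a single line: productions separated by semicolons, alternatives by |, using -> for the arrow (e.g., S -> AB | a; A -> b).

S -> a | b | Qb | Va | jQ | ja; Q -> a | b | Qb | jQ | ja; V -> a | Qb | ja

Unit productions: Q->V, S->Q.
Unit pairs (A ⇒* B via units): (Q,V), (S,Q), (S,V).
S: inherits non-unit rules of {Q, S, V} → Qb | Va | a | b | jQ | ja.
Q: inherits non-unit rules of {Q, V} → Qb | a | b | jQ | ja.
V: inherits non-unit rules of {V} → Qb | a | ja.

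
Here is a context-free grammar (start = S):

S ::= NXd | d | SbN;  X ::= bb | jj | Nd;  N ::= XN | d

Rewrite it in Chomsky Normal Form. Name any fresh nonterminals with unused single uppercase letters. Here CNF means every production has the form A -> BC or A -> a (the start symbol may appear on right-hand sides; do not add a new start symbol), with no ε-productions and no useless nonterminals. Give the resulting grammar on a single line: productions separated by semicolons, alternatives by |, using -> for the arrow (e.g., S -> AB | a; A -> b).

No ε-productions.
No unit productions to eliminate.
TERM: introduce B -> b, A -> d, C -> j and substitute in every rule of length ≥2.
BIN: S -> NXA becomes S -> ND, D -> XA; S -> SBN becomes S -> SE, E -> BN.

S -> d | ND | SE; A -> d; B -> b; C -> j; D -> XA; E -> BN; N -> d | XN; X -> BB | CC | NA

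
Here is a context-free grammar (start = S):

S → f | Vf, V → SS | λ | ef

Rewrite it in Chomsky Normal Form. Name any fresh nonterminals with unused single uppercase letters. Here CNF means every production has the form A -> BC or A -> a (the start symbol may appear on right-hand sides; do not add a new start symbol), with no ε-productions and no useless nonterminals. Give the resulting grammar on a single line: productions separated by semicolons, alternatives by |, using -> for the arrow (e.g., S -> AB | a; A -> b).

Nullable: {V}; after ε-elimination: S -> f | Vf; V -> SS | ef.
No unit productions to eliminate.
TERM: introduce B -> e, A -> f and substitute in every rule of length ≥2.

S -> f | VA; A -> f; B -> e; V -> BA | SS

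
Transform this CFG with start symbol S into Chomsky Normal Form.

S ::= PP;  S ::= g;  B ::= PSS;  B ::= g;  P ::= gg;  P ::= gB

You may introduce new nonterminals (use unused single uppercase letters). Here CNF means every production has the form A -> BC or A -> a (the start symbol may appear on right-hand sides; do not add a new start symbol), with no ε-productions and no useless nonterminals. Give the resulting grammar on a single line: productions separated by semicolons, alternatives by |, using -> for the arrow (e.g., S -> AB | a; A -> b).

No ε-productions.
No unit productions to eliminate.
TERM: introduce A -> g and substitute in every rule of length ≥2.
BIN: B -> PSS becomes B -> PC, C -> SS.

S -> g | PP; A -> g; B -> g | PC; C -> SS; P -> AA | AB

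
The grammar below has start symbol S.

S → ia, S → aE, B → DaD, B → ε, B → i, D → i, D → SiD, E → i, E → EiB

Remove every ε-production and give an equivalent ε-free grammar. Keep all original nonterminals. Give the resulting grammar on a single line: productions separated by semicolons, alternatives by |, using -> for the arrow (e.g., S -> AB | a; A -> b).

Nullable set: {B}.
Drop B -> ε.
E -> EiB: B nullable, giving Ei | EiB.
Unchanged (no nullable symbols): S -> aE; S -> ia; B -> DaD; B -> i; D -> SiD; D -> i; E -> i.

S -> aE | ia; B -> i | DaD; D -> i | SiD; E -> i | Ei | EiB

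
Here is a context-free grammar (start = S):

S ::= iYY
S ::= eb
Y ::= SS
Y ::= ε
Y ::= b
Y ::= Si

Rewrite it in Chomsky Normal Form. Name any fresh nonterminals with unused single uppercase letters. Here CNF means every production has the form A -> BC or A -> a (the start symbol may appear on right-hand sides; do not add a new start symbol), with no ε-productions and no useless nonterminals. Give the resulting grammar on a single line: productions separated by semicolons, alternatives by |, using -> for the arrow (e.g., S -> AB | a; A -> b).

Nullable: {Y}; after ε-elimination: S -> i | eb | iY | iYY; Y -> b | SS | Si.
No unit productions to eliminate.
TERM: introduce B -> b, A -> e, C -> i and substitute in every rule of length ≥2.
BIN: S -> CYY becomes S -> CD, D -> YY.

S -> i | AB | CD | CY; A -> e; B -> b; C -> i; D -> YY; Y -> b | SC | SS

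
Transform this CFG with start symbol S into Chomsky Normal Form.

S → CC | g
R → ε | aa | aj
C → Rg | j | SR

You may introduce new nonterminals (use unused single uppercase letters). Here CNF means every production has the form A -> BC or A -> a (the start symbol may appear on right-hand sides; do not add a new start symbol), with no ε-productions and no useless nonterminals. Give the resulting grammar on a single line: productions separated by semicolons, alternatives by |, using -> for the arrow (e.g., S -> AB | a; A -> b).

S -> g | CC; A -> g; B -> a; C -> g | j | CC | RA | SR; D -> j; R -> BB | BD

Nullable: {R}; after ε-elimination: S -> g | CC; C -> S | g | j | Rg | SR; R -> aa | aj.
After unit-elimination: S -> g | CC; C -> g | j | CC | Rg | SR; R -> aa | aj.
TERM: introduce B -> a, A -> g, D -> j and substitute in every rule of length ≥2.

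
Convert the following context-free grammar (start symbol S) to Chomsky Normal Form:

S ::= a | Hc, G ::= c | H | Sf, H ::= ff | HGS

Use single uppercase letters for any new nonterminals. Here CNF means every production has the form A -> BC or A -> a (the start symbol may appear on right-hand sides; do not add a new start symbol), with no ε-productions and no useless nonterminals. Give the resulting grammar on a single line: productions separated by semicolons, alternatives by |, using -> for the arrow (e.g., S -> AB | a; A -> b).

S -> a | HB; A -> f; B -> c; C -> GS; D -> GS; G -> c | AA | HC | SA; H -> AA | HD

No ε-productions.
After unit-elimination: S -> a | Hc; G -> c | Sf | ff | HGS; H -> ff | HGS.
TERM: introduce B -> c, A -> f and substitute in every rule of length ≥2.
BIN: G -> HGS becomes G -> HC, C -> GS; H -> HGS becomes H -> HD, D -> GS.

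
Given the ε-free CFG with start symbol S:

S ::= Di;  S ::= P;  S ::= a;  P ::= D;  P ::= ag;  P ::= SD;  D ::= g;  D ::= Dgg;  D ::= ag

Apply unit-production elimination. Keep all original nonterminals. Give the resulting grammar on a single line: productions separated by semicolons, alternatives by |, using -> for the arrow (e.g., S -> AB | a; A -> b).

S -> a | g | Di | SD | ag | Dgg; D -> g | ag | Dgg; P -> g | SD | ag | Dgg

Unit productions: P->D, S->P.
Unit pairs (A ⇒* B via units): (P,D), (S,D), (S,P).
S: inherits non-unit rules of {D, P, S} → Dgg | Di | SD | a | ag | g.
D: inherits non-unit rules of {D} → Dgg | ag | g.
P: inherits non-unit rules of {D, P} → Dgg | SD | ag | g.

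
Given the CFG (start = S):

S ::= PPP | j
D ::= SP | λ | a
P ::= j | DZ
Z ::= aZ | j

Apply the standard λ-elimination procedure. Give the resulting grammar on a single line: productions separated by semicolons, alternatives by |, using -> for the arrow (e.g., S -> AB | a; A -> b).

S -> j | PPP; D -> a | SP; P -> Z | j | DZ; Z -> j | aZ

Nullable set: {D}.
Drop D -> λ.
P -> DZ: D nullable, giving DZ | Z.
Unchanged (no nullable symbols): S -> PPP; S -> j; D -> SP; D -> a; P -> j; Z -> aZ; Z -> j.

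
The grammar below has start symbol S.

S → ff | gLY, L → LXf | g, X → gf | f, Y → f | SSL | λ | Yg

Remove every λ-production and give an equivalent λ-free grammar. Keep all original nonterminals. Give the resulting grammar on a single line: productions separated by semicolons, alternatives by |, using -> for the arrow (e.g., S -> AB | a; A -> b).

Nullable set: {Y}.
S -> gLY: Y nullable, giving gL | gLY.
Drop Y -> λ.
Y -> Yg: Y nullable, giving Yg | g.
Unchanged (no nullable symbols): S -> ff; L -> LXf; L -> g; X -> f; X -> gf; Y -> SSL; Y -> f.

S -> ff | gL | gLY; L -> g | LXf; X -> f | gf; Y -> f | g | Yg | SSL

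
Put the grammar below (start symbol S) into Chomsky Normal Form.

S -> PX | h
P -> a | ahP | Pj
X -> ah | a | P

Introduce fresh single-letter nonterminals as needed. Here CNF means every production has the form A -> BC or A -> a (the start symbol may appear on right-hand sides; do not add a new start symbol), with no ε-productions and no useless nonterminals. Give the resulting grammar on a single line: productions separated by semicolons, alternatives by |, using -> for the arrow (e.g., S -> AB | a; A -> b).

S -> h | PX; A -> j; B -> a; C -> h; D -> CP; E -> CP; P -> a | BD | PA; X -> a | BC | BE | PA

No ε-productions.
After unit-elimination: S -> h | PX; P -> a | Pj | ahP; X -> a | Pj | ah | ahP.
TERM: introduce B -> a, C -> h, A -> j and substitute in every rule of length ≥2.
BIN: P -> BCP becomes P -> BD, D -> CP; X -> BCP becomes X -> BE, E -> CP.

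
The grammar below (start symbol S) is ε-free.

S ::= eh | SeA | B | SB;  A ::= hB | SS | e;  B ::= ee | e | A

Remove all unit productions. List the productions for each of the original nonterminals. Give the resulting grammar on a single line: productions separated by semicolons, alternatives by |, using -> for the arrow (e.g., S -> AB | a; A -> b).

S -> e | SB | SS | ee | eh | hB | SeA; A -> e | SS | hB; B -> e | SS | ee | hB

Unit productions: B->A, S->B.
Unit pairs (A ⇒* B via units): (B,A), (S,A), (S,B).
S: inherits non-unit rules of {A, B, S} → SB | SS | SeA | e | ee | eh | hB.
A: inherits non-unit rules of {A} → SS | e | hB.
B: inherits non-unit rules of {A, B} → SS | e | ee | hB.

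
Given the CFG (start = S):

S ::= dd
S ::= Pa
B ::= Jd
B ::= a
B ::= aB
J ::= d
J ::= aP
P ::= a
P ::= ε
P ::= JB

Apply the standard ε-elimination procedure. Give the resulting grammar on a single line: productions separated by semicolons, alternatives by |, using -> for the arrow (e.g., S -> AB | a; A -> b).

S -> a | Pa | dd; B -> a | Jd | aB; J -> a | d | aP; P -> a | JB

Nullable set: {P}.
S -> Pa: P nullable, giving Pa | a.
J -> aP: P nullable, giving a | aP.
Drop P -> ε.
Unchanged (no nullable symbols): S -> dd; B -> Jd; B -> a; B -> aB; J -> d; P -> JB; P -> a.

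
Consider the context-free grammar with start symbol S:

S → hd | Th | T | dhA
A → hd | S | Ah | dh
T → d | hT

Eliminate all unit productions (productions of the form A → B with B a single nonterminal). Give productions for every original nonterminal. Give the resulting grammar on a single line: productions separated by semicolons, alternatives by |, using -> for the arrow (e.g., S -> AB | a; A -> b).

Unit productions: A->S, S->T.
Unit pairs (A ⇒* B via units): (A,S), (A,T), (S,T).
S: inherits non-unit rules of {S, T} → Th | d | dhA | hT | hd.
A: inherits non-unit rules of {A, S, T} → Ah | Th | d | dh | dhA | hT | hd.
T: inherits non-unit rules of {T} → d | hT.

S -> d | Th | hT | hd | dhA; A -> d | Ah | Th | dh | hT | hd | dhA; T -> d | hT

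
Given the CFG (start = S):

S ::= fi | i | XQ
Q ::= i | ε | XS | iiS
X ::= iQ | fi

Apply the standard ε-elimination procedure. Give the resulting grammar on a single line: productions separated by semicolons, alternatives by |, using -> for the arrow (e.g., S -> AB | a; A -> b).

Nullable set: {Q}.
S -> XQ: Q nullable, giving X | XQ.
Drop Q -> ε.
X -> iQ: Q nullable, giving i | iQ.
Unchanged (no nullable symbols): S -> fi; S -> i; Q -> XS; Q -> i; Q -> iiS; X -> fi.

S -> X | i | XQ | fi; Q -> i | XS | iiS; X -> i | fi | iQ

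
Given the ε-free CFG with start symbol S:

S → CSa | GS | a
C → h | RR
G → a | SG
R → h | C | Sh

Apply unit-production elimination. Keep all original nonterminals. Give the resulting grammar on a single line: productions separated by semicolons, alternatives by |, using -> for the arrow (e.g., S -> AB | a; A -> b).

S -> a | GS | CSa; C -> h | RR; G -> a | SG; R -> h | RR | Sh

Unit productions: R->C.
Unit pairs (A ⇒* B via units): (R,C).
S: inherits non-unit rules of {S} → CSa | GS | a.
C: inherits non-unit rules of {C} → RR | h.
G: inherits non-unit rules of {G} → SG | a.
R: inherits non-unit rules of {C, R} → RR | Sh | h.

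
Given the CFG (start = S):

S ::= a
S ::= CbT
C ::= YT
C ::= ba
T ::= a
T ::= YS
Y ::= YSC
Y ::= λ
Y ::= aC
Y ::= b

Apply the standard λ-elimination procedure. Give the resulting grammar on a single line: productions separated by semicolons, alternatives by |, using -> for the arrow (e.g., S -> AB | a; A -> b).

Nullable set: {Y}.
C -> YT: Y nullable, giving T | YT.
T -> YS: Y nullable, giving S | YS.
Drop Y -> λ.
Y -> YSC: Y nullable, giving SC | YSC.
Unchanged (no nullable symbols): S -> CbT; S -> a; C -> ba; T -> a; Y -> aC; Y -> b.

S -> a | CbT; C -> T | YT | ba; T -> S | a | YS; Y -> b | SC | aC | YSC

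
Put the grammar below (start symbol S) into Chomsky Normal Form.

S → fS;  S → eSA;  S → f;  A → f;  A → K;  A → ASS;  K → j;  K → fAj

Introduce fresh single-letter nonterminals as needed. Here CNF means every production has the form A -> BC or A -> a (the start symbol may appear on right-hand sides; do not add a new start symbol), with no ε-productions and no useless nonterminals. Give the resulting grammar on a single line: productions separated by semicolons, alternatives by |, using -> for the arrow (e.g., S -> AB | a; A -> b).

No ε-productions.
After unit-elimination: S -> f | fS | eSA; A -> f | j | ASS | fAj; K -> j | fAj.
TERM: introduce D -> e, B -> f, C -> j and substitute in every rule of length ≥2.
BIN: A -> ASS becomes A -> AE, E -> SS; A -> BAC becomes A -> BF, F -> AC; K -> BAC becomes K -> BG, G -> AC; S -> DSA becomes S -> DH, H -> SA.
Drop unreachable/unproductive: K.

S -> f | BS | DH; A -> f | j | AE | BF; B -> f; C -> j; D -> e; E -> SS; F -> AC; H -> SA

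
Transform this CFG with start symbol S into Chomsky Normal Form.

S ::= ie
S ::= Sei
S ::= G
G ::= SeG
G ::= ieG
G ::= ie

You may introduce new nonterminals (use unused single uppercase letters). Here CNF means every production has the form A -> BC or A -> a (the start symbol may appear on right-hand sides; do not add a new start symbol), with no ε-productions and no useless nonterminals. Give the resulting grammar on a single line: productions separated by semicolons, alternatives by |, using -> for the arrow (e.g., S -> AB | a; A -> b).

S -> BA | BE | SF | SH; A -> e; B -> i; C -> AG; D -> AG; E -> AG; F -> AB; G -> BA | BC | SD; H -> AG

No ε-productions.
After unit-elimination: S -> ie | SeG | Sei | ieG; G -> ie | SeG | ieG.
TERM: introduce A -> e, B -> i and substitute in every rule of length ≥2.
BIN: G -> BAG becomes G -> BC, C -> AG; G -> SAG becomes G -> SD, D -> AG; S -> BAG becomes S -> BE, E -> AG; S -> SAB becomes S -> SF, F -> AB; S -> SAG becomes S -> SH, H -> AG.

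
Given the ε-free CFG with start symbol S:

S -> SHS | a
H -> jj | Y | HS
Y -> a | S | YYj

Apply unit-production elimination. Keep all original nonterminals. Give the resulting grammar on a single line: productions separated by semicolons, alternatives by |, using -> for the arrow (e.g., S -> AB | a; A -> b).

Unit productions: H->Y, Y->S.
Unit pairs (A ⇒* B via units): (H,S), (H,Y), (Y,S).
S: inherits non-unit rules of {S} → SHS | a.
H: inherits non-unit rules of {H, S, Y} → HS | SHS | YYj | a | jj.
Y: inherits non-unit rules of {S, Y} → SHS | YYj | a.

S -> a | SHS; H -> a | HS | jj | SHS | YYj; Y -> a | SHS | YYj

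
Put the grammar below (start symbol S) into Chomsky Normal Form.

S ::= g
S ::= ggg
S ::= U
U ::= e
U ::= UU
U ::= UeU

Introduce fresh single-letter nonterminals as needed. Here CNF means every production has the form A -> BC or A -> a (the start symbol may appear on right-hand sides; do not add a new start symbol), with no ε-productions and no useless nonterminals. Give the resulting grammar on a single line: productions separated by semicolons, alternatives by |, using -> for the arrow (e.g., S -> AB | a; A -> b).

No ε-productions.
After unit-elimination: S -> e | g | UU | UeU | ggg; U -> e | UU | UeU.
TERM: introduce A -> e, B -> g and substitute in every rule of length ≥2.
BIN: S -> BBB becomes S -> BC, C -> BB; S -> UAU becomes S -> UD, D -> AU; U -> UAU becomes U -> UE, E -> AU.

S -> e | g | BC | UD | UU; A -> e; B -> g; C -> BB; D -> AU; E -> AU; U -> e | UE | UU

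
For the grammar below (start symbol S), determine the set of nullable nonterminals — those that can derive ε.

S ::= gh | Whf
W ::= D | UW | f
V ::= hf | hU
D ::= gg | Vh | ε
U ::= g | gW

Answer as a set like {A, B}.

{D, W}

Directly nullable (have an ε-rule): {D}.
W is nullable via W -> D (every symbol on the right is already known nullable).
Not nullable: S, U, V — each has a terminal in every rule's right-hand side or depends on a non-nullable symbol.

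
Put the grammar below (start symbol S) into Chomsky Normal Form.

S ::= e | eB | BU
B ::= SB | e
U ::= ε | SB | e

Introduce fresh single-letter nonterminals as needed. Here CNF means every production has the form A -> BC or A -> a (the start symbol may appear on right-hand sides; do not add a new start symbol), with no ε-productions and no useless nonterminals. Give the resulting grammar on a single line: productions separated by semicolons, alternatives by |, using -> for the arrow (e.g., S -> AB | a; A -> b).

S -> e | AB | BU | SB; A -> e; B -> e | SB; U -> e | SB

Nullable: {U}; after ε-elimination: S -> B | e | BU | eB; B -> e | SB; U -> e | SB.
After unit-elimination: S -> e | BU | SB | eB; B -> e | SB; U -> e | SB.
TERM: introduce A -> e and substitute in every rule of length ≥2.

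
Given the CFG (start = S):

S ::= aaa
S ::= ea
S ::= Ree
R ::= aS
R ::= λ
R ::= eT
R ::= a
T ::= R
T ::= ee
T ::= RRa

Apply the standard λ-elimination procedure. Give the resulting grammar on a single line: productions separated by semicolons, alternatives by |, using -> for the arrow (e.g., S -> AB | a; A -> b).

Nullable set: {R, T}.
S -> Ree: R nullable, giving Ree | ee.
Drop R -> λ.
R -> eT: T nullable, giving e | eT.
T -> R: R nullable, giving R.
T -> RRa: R, R nullable, giving RRa | Ra | a.
Unchanged (no nullable symbols): S -> aaa; S -> ea; R -> a; R -> aS; T -> ee.

S -> ea | ee | Ree | aaa; R -> a | e | aS | eT; T -> R | a | Ra | ee | RRa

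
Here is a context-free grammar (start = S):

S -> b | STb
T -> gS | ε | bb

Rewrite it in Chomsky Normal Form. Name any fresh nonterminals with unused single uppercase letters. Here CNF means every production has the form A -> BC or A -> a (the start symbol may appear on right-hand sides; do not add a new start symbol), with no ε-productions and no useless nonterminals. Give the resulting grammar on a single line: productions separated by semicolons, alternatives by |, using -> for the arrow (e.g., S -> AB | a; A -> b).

Nullable: {T}; after ε-elimination: S -> b | Sb | STb; T -> bb | gS.
No unit productions to eliminate.
TERM: introduce A -> b, B -> g and substitute in every rule of length ≥2.
BIN: S -> STA becomes S -> SC, C -> TA.

S -> b | SA | SC; A -> b; B -> g; C -> TA; T -> AA | BS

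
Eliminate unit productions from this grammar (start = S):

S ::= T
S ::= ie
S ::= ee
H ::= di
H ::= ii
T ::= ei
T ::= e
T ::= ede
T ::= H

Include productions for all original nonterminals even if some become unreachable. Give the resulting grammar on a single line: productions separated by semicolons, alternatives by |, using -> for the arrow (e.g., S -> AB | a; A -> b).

S -> e | di | ee | ei | ie | ii | ede; H -> di | ii; T -> e | di | ei | ii | ede

Unit productions: S->T, T->H.
Unit pairs (A ⇒* B via units): (S,H), (S,T), (T,H).
S: inherits non-unit rules of {H, S, T} → di | e | ede | ee | ei | ie | ii.
H: inherits non-unit rules of {H} → di | ii.
T: inherits non-unit rules of {H, T} → di | e | ede | ei | ii.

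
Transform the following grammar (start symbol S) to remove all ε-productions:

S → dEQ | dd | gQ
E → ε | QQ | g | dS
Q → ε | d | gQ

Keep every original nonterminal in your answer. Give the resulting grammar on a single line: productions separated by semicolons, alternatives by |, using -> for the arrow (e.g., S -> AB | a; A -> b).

S -> d | g | dE | dQ | dd | gQ | dEQ; E -> Q | g | QQ | dS; Q -> d | g | gQ

Nullable set: {E, Q}.
S -> dEQ: E, Q nullable, giving d | dE | dEQ | dQ.
S -> gQ: Q nullable, giving g | gQ.
Drop E -> ε.
E -> QQ: Q, Q nullable, giving Q | QQ.
Drop Q -> ε.
Q -> gQ: Q nullable, giving g | gQ.
Unchanged (no nullable symbols): S -> dd; E -> dS; E -> g; Q -> d.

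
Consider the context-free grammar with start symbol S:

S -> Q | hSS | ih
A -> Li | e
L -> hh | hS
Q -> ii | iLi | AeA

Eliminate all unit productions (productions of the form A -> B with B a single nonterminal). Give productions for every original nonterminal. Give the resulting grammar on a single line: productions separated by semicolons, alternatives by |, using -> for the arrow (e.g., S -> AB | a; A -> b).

S -> ih | ii | AeA | hSS | iLi; A -> e | Li; L -> hS | hh; Q -> ii | AeA | iLi

Unit productions: S->Q.
Unit pairs (A ⇒* B via units): (S,Q).
S: inherits non-unit rules of {Q, S} → AeA | hSS | iLi | ih | ii.
A: inherits non-unit rules of {A} → Li | e.
L: inherits non-unit rules of {L} → hS | hh.
Q: inherits non-unit rules of {Q} → AeA | iLi | ii.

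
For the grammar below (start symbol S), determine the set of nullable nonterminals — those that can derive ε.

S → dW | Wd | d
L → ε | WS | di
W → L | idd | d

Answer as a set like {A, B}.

{L, W}

Directly nullable (have an ε-rule): {L}.
W is nullable via W -> L (every symbol on the right is already known nullable).
Not nullable: S — each has a terminal in every rule's right-hand side or depends on a non-nullable symbol.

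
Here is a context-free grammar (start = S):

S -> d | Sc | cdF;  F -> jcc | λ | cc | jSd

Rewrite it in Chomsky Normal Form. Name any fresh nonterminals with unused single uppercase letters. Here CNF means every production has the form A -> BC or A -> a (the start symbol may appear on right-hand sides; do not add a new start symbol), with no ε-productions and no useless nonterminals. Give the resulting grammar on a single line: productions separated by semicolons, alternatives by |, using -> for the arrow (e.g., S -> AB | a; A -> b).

Nullable: {F}; after ε-elimination: S -> d | Sc | cd | cdF; F -> cc | jSd | jcc.
No unit productions to eliminate.
TERM: introduce A -> c, C -> d, B -> j and substitute in every rule of length ≥2.
BIN: F -> BAA becomes F -> BD, D -> AA; F -> BSC becomes F -> BE, E -> SC; S -> ACF becomes S -> AG, G -> CF.

S -> d | AC | AG | SA; A -> c; B -> j; C -> d; D -> AA; E -> SC; F -> AA | BD | BE; G -> CF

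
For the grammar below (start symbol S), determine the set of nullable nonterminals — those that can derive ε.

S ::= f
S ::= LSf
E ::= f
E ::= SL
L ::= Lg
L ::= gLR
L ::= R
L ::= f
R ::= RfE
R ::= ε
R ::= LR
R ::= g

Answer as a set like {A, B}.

{L, R}

Directly nullable (have an ε-rule): {R}.
L is nullable via L -> R (every symbol on the right is already known nullable).
Not nullable: E, S — each has a terminal in every rule's right-hand side or depends on a non-nullable symbol.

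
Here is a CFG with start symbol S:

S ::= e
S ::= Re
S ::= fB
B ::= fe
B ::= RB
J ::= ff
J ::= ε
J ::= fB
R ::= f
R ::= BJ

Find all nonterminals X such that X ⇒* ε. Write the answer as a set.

{J}

Directly nullable (have an ε-rule): {J}.
Not nullable: B, R, S — each has a terminal in every rule's right-hand side or depends on a non-nullable symbol.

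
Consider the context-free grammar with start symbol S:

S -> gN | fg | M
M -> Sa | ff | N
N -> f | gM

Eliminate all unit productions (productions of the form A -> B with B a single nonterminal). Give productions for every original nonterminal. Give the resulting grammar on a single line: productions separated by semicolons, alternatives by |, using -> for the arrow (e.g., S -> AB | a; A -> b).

Unit productions: M->N, S->M.
Unit pairs (A ⇒* B via units): (M,N), (S,M), (S,N).
S: inherits non-unit rules of {M, N, S} → Sa | f | ff | fg | gM | gN.
M: inherits non-unit rules of {M, N} → Sa | f | ff | gM.
N: inherits non-unit rules of {N} → f | gM.

S -> f | Sa | ff | fg | gM | gN; M -> f | Sa | ff | gM; N -> f | gM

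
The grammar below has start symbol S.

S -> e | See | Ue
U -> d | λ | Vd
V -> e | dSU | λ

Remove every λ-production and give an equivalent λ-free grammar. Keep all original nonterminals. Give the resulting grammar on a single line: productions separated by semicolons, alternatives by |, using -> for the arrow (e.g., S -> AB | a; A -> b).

Nullable set: {U, V}.
S -> Ue: U nullable, giving Ue | e.
Drop U -> λ.
U -> Vd: V nullable, giving Vd | d.
Drop V -> λ.
V -> dSU: U nullable, giving dS | dSU.
Unchanged (no nullable symbols): S -> See; S -> e; U -> d; V -> e.

S -> e | Ue | See; U -> d | Vd; V -> e | dS | dSU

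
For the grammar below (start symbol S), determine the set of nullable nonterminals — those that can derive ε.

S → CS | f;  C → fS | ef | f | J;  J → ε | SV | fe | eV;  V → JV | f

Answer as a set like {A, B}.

Directly nullable (have an ε-rule): {J}.
C is nullable via C -> J (every symbol on the right is already known nullable).
Not nullable: S, V — each has a terminal in every rule's right-hand side or depends on a non-nullable symbol.

{C, J}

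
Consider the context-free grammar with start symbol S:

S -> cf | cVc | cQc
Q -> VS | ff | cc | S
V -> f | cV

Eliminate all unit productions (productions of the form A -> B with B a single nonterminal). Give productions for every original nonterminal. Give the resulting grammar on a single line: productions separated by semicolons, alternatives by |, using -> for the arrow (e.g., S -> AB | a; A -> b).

Unit productions: Q->S.
Unit pairs (A ⇒* B via units): (Q,S).
S: inherits non-unit rules of {S} → cQc | cVc | cf.
Q: inherits non-unit rules of {Q, S} → VS | cQc | cVc | cc | cf | ff.
V: inherits non-unit rules of {V} → cV | f.

S -> cf | cQc | cVc; Q -> VS | cc | cf | ff | cQc | cVc; V -> f | cV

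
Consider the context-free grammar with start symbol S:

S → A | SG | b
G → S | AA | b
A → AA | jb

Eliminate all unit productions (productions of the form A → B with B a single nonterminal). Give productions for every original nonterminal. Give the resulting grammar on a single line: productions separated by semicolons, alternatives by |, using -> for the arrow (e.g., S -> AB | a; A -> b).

Unit productions: G->S, S->A.
Unit pairs (A ⇒* B via units): (G,A), (G,S), (S,A).
S: inherits non-unit rules of {A, S} → AA | SG | b | jb.
A: inherits non-unit rules of {A} → AA | jb.
G: inherits non-unit rules of {A, G, S} → AA | SG | b | jb.

S -> b | AA | SG | jb; A -> AA | jb; G -> b | AA | SG | jb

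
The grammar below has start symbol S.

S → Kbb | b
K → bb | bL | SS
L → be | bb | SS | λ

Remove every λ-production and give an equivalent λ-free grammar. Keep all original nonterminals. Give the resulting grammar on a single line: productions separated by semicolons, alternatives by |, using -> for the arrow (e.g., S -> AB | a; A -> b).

S -> b | Kbb; K -> b | SS | bL | bb; L -> SS | bb | be

Nullable set: {L}.
K -> bL: L nullable, giving b | bL.
Drop L -> λ.
Unchanged (no nullable symbols): S -> Kbb; S -> b; K -> SS; K -> bb; L -> SS; L -> bb; L -> be.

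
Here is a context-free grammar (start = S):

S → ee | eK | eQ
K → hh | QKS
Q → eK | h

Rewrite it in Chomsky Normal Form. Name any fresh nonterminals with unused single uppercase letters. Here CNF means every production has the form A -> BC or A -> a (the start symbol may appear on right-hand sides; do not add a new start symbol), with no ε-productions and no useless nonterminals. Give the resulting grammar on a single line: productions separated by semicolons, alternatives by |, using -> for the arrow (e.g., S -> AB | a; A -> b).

No ε-productions.
No unit productions to eliminate.
TERM: introduce B -> e, A -> h and substitute in every rule of length ≥2.
BIN: K -> QKS becomes K -> QC, C -> KS.

S -> BB | BK | BQ; A -> h; B -> e; C -> KS; K -> AA | QC; Q -> h | BK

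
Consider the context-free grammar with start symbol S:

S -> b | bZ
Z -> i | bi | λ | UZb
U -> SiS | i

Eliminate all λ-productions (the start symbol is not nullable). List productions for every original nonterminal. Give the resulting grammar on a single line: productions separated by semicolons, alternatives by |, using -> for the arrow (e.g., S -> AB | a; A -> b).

Nullable set: {Z}.
S -> bZ: Z nullable, giving b | bZ.
Drop Z -> λ.
Z -> UZb: Z nullable, giving UZb | Ub.
Unchanged (no nullable symbols): S -> b; U -> SiS; U -> i; Z -> bi; Z -> i.

S -> b | bZ; U -> i | SiS; Z -> i | Ub | bi | UZb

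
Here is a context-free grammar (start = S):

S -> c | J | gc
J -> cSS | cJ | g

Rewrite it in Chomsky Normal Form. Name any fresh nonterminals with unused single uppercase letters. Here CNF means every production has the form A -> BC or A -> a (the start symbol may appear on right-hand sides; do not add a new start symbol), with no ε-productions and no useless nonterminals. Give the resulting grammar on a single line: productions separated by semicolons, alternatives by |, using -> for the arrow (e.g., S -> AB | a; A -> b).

S -> c | g | AD | AJ | BA; A -> c; B -> g; C -> SS; D -> SS; J -> g | AC | AJ

No ε-productions.
After unit-elimination: S -> c | g | cJ | gc | cSS; J -> g | cJ | cSS.
TERM: introduce A -> c, B -> g and substitute in every rule of length ≥2.
BIN: J -> ASS becomes J -> AC, C -> SS; S -> ASS becomes S -> AD, D -> SS.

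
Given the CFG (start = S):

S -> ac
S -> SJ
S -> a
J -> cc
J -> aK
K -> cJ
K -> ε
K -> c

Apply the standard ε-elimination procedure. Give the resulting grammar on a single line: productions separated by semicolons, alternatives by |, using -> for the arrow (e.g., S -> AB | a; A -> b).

S -> a | SJ | ac; J -> a | aK | cc; K -> c | cJ

Nullable set: {K}.
J -> aK: K nullable, giving a | aK.
Drop K -> ε.
Unchanged (no nullable symbols): S -> SJ; S -> a; S -> ac; J -> cc; K -> c; K -> cJ.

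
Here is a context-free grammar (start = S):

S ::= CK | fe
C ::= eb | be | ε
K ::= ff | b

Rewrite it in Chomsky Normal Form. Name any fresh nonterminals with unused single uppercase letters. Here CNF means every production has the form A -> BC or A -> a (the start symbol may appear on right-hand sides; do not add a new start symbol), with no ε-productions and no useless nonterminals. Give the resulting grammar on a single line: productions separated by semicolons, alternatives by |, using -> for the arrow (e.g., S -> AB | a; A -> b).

Nullable: {C}; after ε-elimination: S -> K | CK | fe; C -> be | eb; K -> b | ff.
After unit-elimination: S -> b | CK | fe | ff; C -> be | eb; K -> b | ff.
TERM: introduce A -> b, B -> e, D -> f and substitute in every rule of length ≥2.

S -> b | CK | DB | DD; A -> b; B -> e; C -> AB | BA; D -> f; K -> b | DD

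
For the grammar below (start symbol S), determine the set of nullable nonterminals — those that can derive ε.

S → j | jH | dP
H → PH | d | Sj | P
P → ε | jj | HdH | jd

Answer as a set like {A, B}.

{H, P}

Directly nullable (have an ε-rule): {P}.
H is nullable via H -> P (every symbol on the right is already known nullable).
Not nullable: S — each has a terminal in every rule's right-hand side or depends on a non-nullable symbol.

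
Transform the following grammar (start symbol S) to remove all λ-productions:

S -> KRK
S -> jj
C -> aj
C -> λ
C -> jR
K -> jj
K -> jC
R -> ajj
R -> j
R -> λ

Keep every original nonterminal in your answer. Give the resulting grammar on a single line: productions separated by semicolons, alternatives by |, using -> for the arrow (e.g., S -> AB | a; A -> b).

Nullable set: {C, R}.
S -> KRK: R nullable, giving KK | KRK.
Drop C -> λ.
C -> jR: R nullable, giving j | jR.
K -> jC: C nullable, giving j | jC.
Drop R -> λ.
Unchanged (no nullable symbols): S -> jj; C -> aj; K -> jj; R -> ajj; R -> j.

S -> KK | jj | KRK; C -> j | aj | jR; K -> j | jC | jj; R -> j | ajj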